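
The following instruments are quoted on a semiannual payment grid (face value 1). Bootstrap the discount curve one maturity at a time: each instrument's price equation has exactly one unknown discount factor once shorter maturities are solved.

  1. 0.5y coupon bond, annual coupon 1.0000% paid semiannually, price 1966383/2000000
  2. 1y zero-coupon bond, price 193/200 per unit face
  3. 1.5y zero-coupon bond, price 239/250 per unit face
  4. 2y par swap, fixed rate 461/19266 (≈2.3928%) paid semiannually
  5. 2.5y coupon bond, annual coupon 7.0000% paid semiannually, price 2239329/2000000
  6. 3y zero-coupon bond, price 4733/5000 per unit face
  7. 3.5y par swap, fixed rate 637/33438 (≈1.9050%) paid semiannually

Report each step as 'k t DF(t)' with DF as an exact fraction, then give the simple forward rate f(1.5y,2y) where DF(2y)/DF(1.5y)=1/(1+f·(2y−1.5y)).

1 1/2 9783/10000
2 1 193/200
3 3/2 239/250
4 2 9539/10000
5 5/2 1903/2000
6 3 4733/5000
7 7/2 9363/10000
f(1.5y,2y) = ((239/250)/(9539/10000) − 1)/(1/2) = 42/9539 ≈ 0.4403%

step 1 [0.5y] bond c/2=1/200: DF=(1966383/2000000 − 1/200·(0))/(1+1/200) = 9783/10000 ≈ 0.978300
step 2 [1y] zero: DF = P = 193/200 ≈ 0.965000
step 3 [1.5y] zero: DF = P = 239/250 ≈ 0.956000
step 4 [2y] swap r/2=461/38532: DF=(1 − 461/38532·(0.978300+0.965000+0.956000))/(1+461/38532) = 9539/10000 ≈ 0.953900
step 5 [2.5y] bond c/2=7/200: DF=(2239329/2000000 − 7/200·(0.978300+0.965000+0.956000+0.953900))/(1+7/200) = 1903/2000 ≈ 0.951500
step 6 [3y] zero: DF = P = 4733/5000 ≈ 0.946600
step 7 [3.5y] swap r/2=637/66876: DF=(1 − 637/66876·(0.978300+0.965000+0.956000+0.953900+0.951500+0.946600))/(1+637/66876) = 9363/10000 ≈ 0.936300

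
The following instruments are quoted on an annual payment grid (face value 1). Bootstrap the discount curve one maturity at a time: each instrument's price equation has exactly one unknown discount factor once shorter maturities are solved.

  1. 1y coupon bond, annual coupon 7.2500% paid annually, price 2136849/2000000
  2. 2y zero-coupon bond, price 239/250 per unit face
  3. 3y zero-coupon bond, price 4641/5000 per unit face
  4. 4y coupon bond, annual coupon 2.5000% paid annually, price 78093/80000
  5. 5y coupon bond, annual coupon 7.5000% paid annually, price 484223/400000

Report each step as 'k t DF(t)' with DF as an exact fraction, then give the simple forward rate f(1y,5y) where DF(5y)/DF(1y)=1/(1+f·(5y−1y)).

step 1 [1y] bond c/1=29/400: DF=(2136849/2000000 − 29/400·(0))/(1+29/400) = 4981/5000 ≈ 0.996200
step 2 [2y] zero: DF = P = 239/250 ≈ 0.956000
step 3 [3y] zero: DF = P = 4641/5000 ≈ 0.928200
step 4 [4y] bond c/1=1/40: DF=(78093/80000 − 1/40·(0.996200+0.956000+0.928200))/(1+1/40) = 8821/10000 ≈ 0.882100
step 5 [5y] bond c/1=3/40: DF=(484223/400000 − 3/40·(0.996200+0.956000+0.928200+0.882100))/(1+3/40) = 2159/2500 ≈ 0.863600

1 1 4981/5000
2 2 239/250
3 3 4641/5000
4 4 8821/10000
5 5 2159/2500
f(1y,5y) = ((4981/5000)/(2159/2500) − 1)/(4) = 39/1016 ≈ 3.8386%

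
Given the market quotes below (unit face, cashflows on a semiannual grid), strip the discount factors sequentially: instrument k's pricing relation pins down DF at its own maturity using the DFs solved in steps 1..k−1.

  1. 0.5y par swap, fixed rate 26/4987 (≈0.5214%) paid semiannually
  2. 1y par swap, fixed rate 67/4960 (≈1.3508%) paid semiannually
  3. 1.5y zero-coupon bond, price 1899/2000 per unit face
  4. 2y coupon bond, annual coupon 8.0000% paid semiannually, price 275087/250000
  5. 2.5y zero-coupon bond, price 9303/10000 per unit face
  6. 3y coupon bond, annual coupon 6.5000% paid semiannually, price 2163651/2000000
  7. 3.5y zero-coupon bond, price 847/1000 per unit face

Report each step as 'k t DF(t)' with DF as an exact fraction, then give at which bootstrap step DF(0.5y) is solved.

1 1/2 4987/5000
2 1 4933/5000
3 3/2 1899/2000
4 2 2363/2500
5 5/2 9303/10000
6 3 2241/2500
7 7/2 847/1000
DF(0.5y) is solved at step 1

step 1 [0.5y] swap r/2=13/4987: DF=(1 − 13/4987·(0))/(1+13/4987) = 4987/5000 ≈ 0.997400
step 2 [1y] swap r/2=67/9920: DF=(1 − 67/9920·(0.997400))/(1+67/9920) = 4933/5000 ≈ 0.986600
step 3 [1.5y] zero: DF = P = 1899/2000 ≈ 0.949500
step 4 [2y] bond c/2=1/25: DF=(275087/250000 − 1/25·(0.997400+0.986600+0.949500))/(1+1/25) = 2363/2500 ≈ 0.945200
step 5 [2.5y] zero: DF = P = 9303/10000 ≈ 0.930300
step 6 [3y] bond c/2=13/400: DF=(2163651/2000000 − 13/400·(0.997400+0.986600+0.949500+0.945200+0.930300))/(1+13/400) = 2241/2500 ≈ 0.896400
step 7 [3.5y] zero: DF = P = 847/1000 ≈ 0.847000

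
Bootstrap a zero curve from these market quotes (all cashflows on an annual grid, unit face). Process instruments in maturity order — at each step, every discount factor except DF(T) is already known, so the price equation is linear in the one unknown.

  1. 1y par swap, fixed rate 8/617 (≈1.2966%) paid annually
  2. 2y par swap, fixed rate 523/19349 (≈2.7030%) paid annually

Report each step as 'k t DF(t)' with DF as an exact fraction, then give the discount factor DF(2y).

step 1 [1y] swap r/1=8/617: DF=(1 − 8/617·(0))/(1+8/617) = 617/625 ≈ 0.987200
step 2 [2y] swap r/1=523/19349: DF=(1 − 523/19349·(0.987200))/(1+523/19349) = 9477/10000 ≈ 0.947700

1 1 617/625
2 2 9477/10000
DF(2y) = 9477/10000 ≈ 0.947700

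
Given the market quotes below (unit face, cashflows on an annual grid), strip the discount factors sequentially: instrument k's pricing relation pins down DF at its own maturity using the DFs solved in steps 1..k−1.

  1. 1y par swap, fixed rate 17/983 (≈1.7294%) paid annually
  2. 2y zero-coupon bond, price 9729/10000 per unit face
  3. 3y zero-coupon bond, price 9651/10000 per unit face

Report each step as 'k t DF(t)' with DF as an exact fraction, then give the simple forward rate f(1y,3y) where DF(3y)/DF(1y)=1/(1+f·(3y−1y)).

step 1 [1y] swap r/1=17/983: DF=(1 − 17/983·(0))/(1+17/983) = 983/1000 ≈ 0.983000
step 2 [2y] zero: DF = P = 9729/10000 ≈ 0.972900
step 3 [3y] zero: DF = P = 9651/10000 ≈ 0.965100

1 1 983/1000
2 2 9729/10000
3 3 9651/10000
f(1y,3y) = ((983/1000)/(9651/10000) − 1)/(2) = 179/19302 ≈ 0.9274%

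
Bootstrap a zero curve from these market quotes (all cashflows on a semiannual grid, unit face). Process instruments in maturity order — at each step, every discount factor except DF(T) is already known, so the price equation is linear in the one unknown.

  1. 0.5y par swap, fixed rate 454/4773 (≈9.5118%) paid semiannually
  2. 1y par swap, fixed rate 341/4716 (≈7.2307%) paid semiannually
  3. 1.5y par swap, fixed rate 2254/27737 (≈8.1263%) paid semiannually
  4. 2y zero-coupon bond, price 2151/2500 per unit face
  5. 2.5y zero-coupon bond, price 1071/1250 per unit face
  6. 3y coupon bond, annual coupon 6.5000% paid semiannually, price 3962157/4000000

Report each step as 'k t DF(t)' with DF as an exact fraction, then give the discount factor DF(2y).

step 1 [0.5y] swap r/2=227/4773: DF=(1 − 227/4773·(0))/(1+227/4773) = 4773/5000 ≈ 0.954600
step 2 [1y] swap r/2=341/9432: DF=(1 − 341/9432·(0.954600))/(1+341/9432) = 4659/5000 ≈ 0.931800
step 3 [1.5y] swap r/2=1127/27737: DF=(1 − 1127/27737·(0.954600+0.931800))/(1+1127/27737) = 8873/10000 ≈ 0.887300
step 4 [2y] zero: DF = P = 2151/2500 ≈ 0.860400
step 5 [2.5y] zero: DF = P = 1071/1250 ≈ 0.856800
step 6 [3y] bond c/2=13/400: DF=(3962157/4000000 − 13/400·(0.954600+0.931800+0.887300+0.860400+0.856800))/(1+13/400) = 409/500 ≈ 0.818000

1 1/2 4773/5000
2 1 4659/5000
3 3/2 8873/10000
4 2 2151/2500
5 5/2 1071/1250
6 3 409/500
DF(2y) = 2151/2500 ≈ 0.860400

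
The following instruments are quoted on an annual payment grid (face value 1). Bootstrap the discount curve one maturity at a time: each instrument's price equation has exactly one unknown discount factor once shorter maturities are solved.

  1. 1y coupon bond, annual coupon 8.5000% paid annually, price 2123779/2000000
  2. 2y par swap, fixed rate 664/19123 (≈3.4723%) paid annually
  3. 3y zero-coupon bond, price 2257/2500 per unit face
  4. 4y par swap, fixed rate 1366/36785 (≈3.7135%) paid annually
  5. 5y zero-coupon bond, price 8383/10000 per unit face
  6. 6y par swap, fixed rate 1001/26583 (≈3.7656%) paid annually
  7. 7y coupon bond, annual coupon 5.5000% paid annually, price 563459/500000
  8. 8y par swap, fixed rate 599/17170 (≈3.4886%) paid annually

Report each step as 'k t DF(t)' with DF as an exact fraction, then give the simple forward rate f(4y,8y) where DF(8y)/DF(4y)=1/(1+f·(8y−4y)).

step 1 [1y] bond c/1=17/200: DF=(2123779/2000000 − 17/200·(0))/(1+17/200) = 9787/10000 ≈ 0.978700
step 2 [2y] swap r/1=664/19123: DF=(1 − 664/19123·(0.978700))/(1+664/19123) = 1167/1250 ≈ 0.933600
step 3 [3y] zero: DF = P = 2257/2500 ≈ 0.902800
step 4 [4y] swap r/1=1366/36785: DF=(1 − 1366/36785·(0.978700+0.933600+0.902800))/(1+1366/36785) = 4317/5000 ≈ 0.863400
step 5 [5y] zero: DF = P = 8383/10000 ≈ 0.838300
step 6 [6y] swap r/1=1001/26583: DF=(1 − 1001/26583·(0.978700+0.933600+0.902800+0.863400+0.838300))/(1+1001/26583) = 3999/5000 ≈ 0.799800
step 7 [7y] bond c/1=11/200: DF=(563459/500000 − 11/200·(0.978700+0.933600+0.902800+0.863400+0.838300+0.799800))/(1+11/200) = 791/1000 ≈ 0.791000
step 8 [8y] swap r/1=599/17170: DF=(1 − 599/17170·(0.978700+0.933600+0.902800+0.863400+0.838300+0.799800+0.791000))/(1+599/17170) = 1901/2500 ≈ 0.760400

1 1 9787/10000
2 2 1167/1250
3 3 2257/2500
4 4 4317/5000
5 5 8383/10000
6 6 3999/5000
7 7 791/1000
8 8 1901/2500
f(4y,8y) = ((4317/5000)/(1901/2500) − 1)/(4) = 515/15208 ≈ 3.3864%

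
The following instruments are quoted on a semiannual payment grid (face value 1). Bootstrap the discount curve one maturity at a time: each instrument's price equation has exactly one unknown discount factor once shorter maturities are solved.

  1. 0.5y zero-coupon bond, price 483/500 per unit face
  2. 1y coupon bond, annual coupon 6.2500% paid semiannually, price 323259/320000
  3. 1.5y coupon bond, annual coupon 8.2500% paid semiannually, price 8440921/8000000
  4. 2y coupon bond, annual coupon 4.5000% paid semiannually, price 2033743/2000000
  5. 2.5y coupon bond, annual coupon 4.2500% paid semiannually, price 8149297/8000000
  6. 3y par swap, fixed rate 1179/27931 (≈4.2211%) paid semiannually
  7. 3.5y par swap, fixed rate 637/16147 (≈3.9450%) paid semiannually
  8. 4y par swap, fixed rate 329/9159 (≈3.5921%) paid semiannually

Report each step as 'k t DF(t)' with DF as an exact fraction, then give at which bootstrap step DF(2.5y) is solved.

step 1 [0.5y] zero: DF = P = 483/500 ≈ 0.966000
step 2 [1y] bond c/2=1/32: DF=(323259/320000 − 1/32·(0.966000))/(1+1/32) = 9503/10000 ≈ 0.950300
step 3 [1.5y] bond c/2=33/800: DF=(8440921/8000000 − 33/800·(0.966000+0.950300))/(1+33/800) = 4687/5000 ≈ 0.937400
step 4 [2y] bond c/2=9/400: DF=(2033743/2000000 − 9/400·(0.966000+0.950300+0.937400))/(1+9/400) = 9317/10000 ≈ 0.931700
step 5 [2.5y] bond c/2=17/800: DF=(8149297/8000000 − 17/800·(0.966000+0.950300+0.937400+0.931700))/(1+17/800) = 9187/10000 ≈ 0.918700
step 6 [3y] swap r/2=1179/55862: DF=(1 − 1179/55862·(0.966000+0.950300+0.937400+0.931700+0.918700))/(1+1179/55862) = 8821/10000 ≈ 0.882100
step 7 [3.5y] swap r/2=637/32294: DF=(1 − 637/32294·(0.966000+0.950300+0.937400+0.931700+0.918700+0.882100))/(1+637/32294) = 4363/5000 ≈ 0.872600
step 8 [4y] swap r/2=329/18318: DF=(1 − 329/18318·(0.966000+0.950300+0.937400+0.931700+0.918700+0.882100+0.872600))/(1+329/18318) = 2171/2500 ≈ 0.868400

1 1/2 483/500
2 1 9503/10000
3 3/2 4687/5000
4 2 9317/10000
5 5/2 9187/10000
6 3 8821/10000
7 7/2 4363/5000
8 4 2171/2500
DF(2.5y) is solved at step 5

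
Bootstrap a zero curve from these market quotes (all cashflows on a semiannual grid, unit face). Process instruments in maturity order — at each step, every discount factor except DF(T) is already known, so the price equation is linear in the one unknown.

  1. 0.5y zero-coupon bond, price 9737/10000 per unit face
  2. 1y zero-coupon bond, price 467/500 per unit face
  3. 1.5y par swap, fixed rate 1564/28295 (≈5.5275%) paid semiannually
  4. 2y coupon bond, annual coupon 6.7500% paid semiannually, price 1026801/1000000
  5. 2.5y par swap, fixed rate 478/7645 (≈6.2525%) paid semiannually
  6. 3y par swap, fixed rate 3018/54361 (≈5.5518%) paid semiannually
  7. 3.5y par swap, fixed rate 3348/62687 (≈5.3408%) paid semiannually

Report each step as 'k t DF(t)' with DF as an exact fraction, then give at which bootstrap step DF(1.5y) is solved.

1 1/2 9737/10000
2 1 467/500
3 3/2 4609/5000
4 2 9009/10000
5 5/2 4283/5000
6 3 8491/10000
7 7/2 4163/5000
DF(1.5y) is solved at step 3

step 1 [0.5y] zero: DF = P = 9737/10000 ≈ 0.973700
step 2 [1y] zero: DF = P = 467/500 ≈ 0.934000
step 3 [1.5y] swap r/2=782/28295: DF=(1 − 782/28295·(0.973700+0.934000))/(1+782/28295) = 4609/5000 ≈ 0.921800
step 4 [2y] bond c/2=27/800: DF=(1026801/1000000 − 27/800·(0.973700+0.934000+0.921800))/(1+27/800) = 9009/10000 ≈ 0.900900
step 5 [2.5y] swap r/2=239/7645: DF=(1 − 239/7645·(0.973700+0.934000+0.921800+0.900900))/(1+239/7645) = 4283/5000 ≈ 0.856600
step 6 [3y] swap r/2=1509/54361: DF=(1 − 1509/54361·(0.973700+0.934000+0.921800+0.900900+0.856600))/(1+1509/54361) = 8491/10000 ≈ 0.849100
step 7 [3.5y] swap r/2=1674/62687: DF=(1 − 1674/62687·(0.973700+0.934000+0.921800+0.900900+0.856600+0.849100))/(1+1674/62687) = 4163/5000 ≈ 0.832600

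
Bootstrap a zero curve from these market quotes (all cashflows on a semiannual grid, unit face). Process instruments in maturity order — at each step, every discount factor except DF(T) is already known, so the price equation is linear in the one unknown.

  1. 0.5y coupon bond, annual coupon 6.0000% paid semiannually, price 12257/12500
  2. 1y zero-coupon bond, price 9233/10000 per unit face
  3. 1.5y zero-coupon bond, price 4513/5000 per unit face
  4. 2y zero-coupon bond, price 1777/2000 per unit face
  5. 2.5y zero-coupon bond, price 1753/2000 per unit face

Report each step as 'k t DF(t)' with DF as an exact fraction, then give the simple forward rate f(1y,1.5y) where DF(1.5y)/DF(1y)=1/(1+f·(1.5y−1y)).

step 1 [0.5y] bond c/2=3/100: DF=(12257/12500 − 3/100·(0))/(1+3/100) = 119/125 ≈ 0.952000
step 2 [1y] zero: DF = P = 9233/10000 ≈ 0.923300
step 3 [1.5y] zero: DF = P = 4513/5000 ≈ 0.902600
step 4 [2y] zero: DF = P = 1777/2000 ≈ 0.888500
step 5 [2.5y] zero: DF = P = 1753/2000 ≈ 0.876500

1 1/2 119/125
2 1 9233/10000
3 3/2 4513/5000
4 2 1777/2000
5 5/2 1753/2000
f(1y,1.5y) = ((9233/10000)/(4513/5000) − 1)/(1/2) = 207/4513 ≈ 4.5867%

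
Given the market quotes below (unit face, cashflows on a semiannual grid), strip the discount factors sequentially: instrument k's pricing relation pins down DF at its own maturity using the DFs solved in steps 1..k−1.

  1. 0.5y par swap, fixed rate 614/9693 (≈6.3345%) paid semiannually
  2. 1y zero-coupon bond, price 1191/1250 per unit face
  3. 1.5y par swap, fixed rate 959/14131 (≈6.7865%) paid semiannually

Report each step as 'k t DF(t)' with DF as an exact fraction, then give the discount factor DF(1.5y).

step 1 [0.5y] swap r/2=307/9693: DF=(1 − 307/9693·(0))/(1+307/9693) = 9693/10000 ≈ 0.969300
step 2 [1y] zero: DF = P = 1191/1250 ≈ 0.952800
step 3 [1.5y] swap r/2=959/28262: DF=(1 − 959/28262·(0.969300+0.952800))/(1+959/28262) = 9041/10000 ≈ 0.904100

1 1/2 9693/10000
2 1 1191/1250
3 3/2 9041/10000
DF(1.5y) = 9041/10000 ≈ 0.904100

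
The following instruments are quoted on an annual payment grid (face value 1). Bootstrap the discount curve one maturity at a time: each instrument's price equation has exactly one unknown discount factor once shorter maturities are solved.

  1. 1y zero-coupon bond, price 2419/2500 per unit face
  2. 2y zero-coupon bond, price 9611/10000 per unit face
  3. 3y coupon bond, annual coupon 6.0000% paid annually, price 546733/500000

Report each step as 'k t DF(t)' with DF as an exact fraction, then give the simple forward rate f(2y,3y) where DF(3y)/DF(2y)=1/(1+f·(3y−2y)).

step 1 [1y] zero: DF = P = 2419/2500 ≈ 0.967600
step 2 [2y] zero: DF = P = 9611/10000 ≈ 0.961100
step 3 [3y] bond c/1=3/50: DF=(546733/500000 − 3/50·(0.967600+0.961100))/(1+3/50) = 1153/1250 ≈ 0.922400

1 1 2419/2500
2 2 9611/10000
3 3 1153/1250
f(2y,3y) = ((9611/10000)/(1153/1250) − 1)/(1) = 387/9224 ≈ 4.1956%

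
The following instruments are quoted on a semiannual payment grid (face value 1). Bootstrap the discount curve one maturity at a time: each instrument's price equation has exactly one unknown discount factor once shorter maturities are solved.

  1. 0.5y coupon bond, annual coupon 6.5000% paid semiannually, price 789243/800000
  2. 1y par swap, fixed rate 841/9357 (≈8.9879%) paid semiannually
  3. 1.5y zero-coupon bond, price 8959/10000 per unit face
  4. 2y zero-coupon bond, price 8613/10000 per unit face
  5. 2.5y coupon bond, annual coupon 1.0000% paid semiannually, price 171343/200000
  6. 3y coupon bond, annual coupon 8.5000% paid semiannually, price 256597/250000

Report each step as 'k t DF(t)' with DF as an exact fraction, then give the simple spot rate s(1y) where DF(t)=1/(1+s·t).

1 1/2 1911/2000
2 1 9159/10000
3 3/2 8959/10000
4 2 8613/10000
5 5/2 1043/1250
6 3 4013/5000
s(1y) = (1/(9159/10000) − 1)/(1) = 841/9159 ≈ 9.1822%

step 1 [0.5y] bond c/2=13/400: DF=(789243/800000 − 13/400·(0))/(1+13/400) = 1911/2000 ≈ 0.955500
step 2 [1y] swap r/2=841/18714: DF=(1 − 841/18714·(0.955500))/(1+841/18714) = 9159/10000 ≈ 0.915900
step 3 [1.5y] zero: DF = P = 8959/10000 ≈ 0.895900
step 4 [2y] zero: DF = P = 8613/10000 ≈ 0.861300
step 5 [2.5y] bond c/2=1/200: DF=(171343/200000 − 1/200·(0.955500+0.915900+0.895900+0.861300))/(1+1/200) = 1043/1250 ≈ 0.834400
step 6 [3y] bond c/2=17/400: DF=(256597/250000 − 17/400·(0.955500+0.915900+0.895900+0.861300+0.834400))/(1+17/400) = 4013/5000 ≈ 0.802600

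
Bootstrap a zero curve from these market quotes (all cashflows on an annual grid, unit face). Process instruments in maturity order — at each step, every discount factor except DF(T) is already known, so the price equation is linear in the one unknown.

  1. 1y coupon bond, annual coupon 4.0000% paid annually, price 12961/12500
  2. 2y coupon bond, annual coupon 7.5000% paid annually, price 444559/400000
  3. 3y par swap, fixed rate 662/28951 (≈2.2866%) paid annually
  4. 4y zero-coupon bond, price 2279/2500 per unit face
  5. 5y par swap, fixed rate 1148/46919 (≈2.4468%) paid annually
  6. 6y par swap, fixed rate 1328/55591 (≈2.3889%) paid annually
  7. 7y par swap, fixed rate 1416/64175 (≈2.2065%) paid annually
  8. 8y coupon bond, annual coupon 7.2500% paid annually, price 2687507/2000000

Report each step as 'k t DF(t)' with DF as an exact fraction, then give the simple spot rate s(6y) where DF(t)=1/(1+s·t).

1 1 997/1000
2 2 9643/10000
3 3 4669/5000
4 4 2279/2500
5 5 2213/2500
6 6 542/625
7 7 1073/1250
8 8 8191/10000
s(6y) = (1/(542/625) − 1)/(6) = 83/3252 ≈ 2.5523%

step 1 [1y] bond c/1=1/25: DF=(12961/12500 − 1/25·(0))/(1+1/25) = 997/1000 ≈ 0.997000
step 2 [2y] bond c/1=3/40: DF=(444559/400000 − 3/40·(0.997000))/(1+3/40) = 9643/10000 ≈ 0.964300
step 3 [3y] swap r/1=662/28951: DF=(1 − 662/28951·(0.997000+0.964300))/(1+662/28951) = 4669/5000 ≈ 0.933800
step 4 [4y] zero: DF = P = 2279/2500 ≈ 0.911600
step 5 [5y] swap r/1=1148/46919: DF=(1 − 1148/46919·(0.997000+0.964300+0.933800+0.911600))/(1+1148/46919) = 2213/2500 ≈ 0.885200
step 6 [6y] swap r/1=1328/55591: DF=(1 − 1328/55591·(0.997000+0.964300+0.933800+0.911600+0.885200))/(1+1328/55591) = 542/625 ≈ 0.867200
step 7 [7y] swap r/1=1416/64175: DF=(1 − 1416/64175·(0.997000+0.964300+0.933800+0.911600+0.885200+0.867200))/(1+1416/64175) = 1073/1250 ≈ 0.858400
step 8 [8y] bond c/1=29/400: DF=(2687507/2000000 − 29/400·(0.997000+0.964300+0.933800+0.911600+0.885200+0.867200+0.858400))/(1+29/400) = 8191/10000 ≈ 0.819100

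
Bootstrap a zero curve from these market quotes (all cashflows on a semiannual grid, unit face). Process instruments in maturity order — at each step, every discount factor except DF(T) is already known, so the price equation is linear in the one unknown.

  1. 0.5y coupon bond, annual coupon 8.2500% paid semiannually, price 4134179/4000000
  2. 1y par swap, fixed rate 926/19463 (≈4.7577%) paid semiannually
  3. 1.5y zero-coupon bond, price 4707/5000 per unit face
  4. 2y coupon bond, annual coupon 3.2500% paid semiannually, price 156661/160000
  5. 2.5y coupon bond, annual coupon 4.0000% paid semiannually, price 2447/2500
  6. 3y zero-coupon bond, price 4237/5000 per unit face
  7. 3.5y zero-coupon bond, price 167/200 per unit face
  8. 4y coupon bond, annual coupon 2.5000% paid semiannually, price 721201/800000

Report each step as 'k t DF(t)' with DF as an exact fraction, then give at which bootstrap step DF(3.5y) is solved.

step 1 [0.5y] bond c/2=33/800: DF=(4134179/4000000 − 33/800·(0))/(1+33/800) = 4963/5000 ≈ 0.992600
step 2 [1y] swap r/2=463/19463: DF=(1 − 463/19463·(0.992600))/(1+463/19463) = 9537/10000 ≈ 0.953700
step 3 [1.5y] zero: DF = P = 4707/5000 ≈ 0.941400
step 4 [2y] bond c/2=13/800: DF=(156661/160000 − 13/800·(0.992600+0.953700+0.941400))/(1+13/800) = 9173/10000 ≈ 0.917300
step 5 [2.5y] bond c/2=1/50: DF=(2447/2500 − 1/50·(0.992600+0.953700+0.941400+0.917300))/(1+1/50) = 177/200 ≈ 0.885000
step 6 [3y] zero: DF = P = 4237/5000 ≈ 0.847400
step 7 [3.5y] zero: DF = P = 167/200 ≈ 0.835000
step 8 [4y] bond c/2=1/80: DF=(721201/800000 − 1/80·(0.992600+0.953700+0.941400+0.917300+0.885000+0.847400+0.835000))/(1+1/80) = 8117/10000 ≈ 0.811700

1 1/2 4963/5000
2 1 9537/10000
3 3/2 4707/5000
4 2 9173/10000
5 5/2 177/200
6 3 4237/5000
7 7/2 167/200
8 4 8117/10000
DF(3.5y) is solved at step 7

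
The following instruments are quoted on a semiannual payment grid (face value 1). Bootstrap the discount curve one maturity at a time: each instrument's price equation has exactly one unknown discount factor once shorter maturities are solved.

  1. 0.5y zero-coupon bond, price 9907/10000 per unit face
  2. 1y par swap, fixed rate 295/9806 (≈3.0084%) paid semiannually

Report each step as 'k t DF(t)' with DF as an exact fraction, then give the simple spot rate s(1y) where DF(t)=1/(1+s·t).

1 1/2 9907/10000
2 1 1941/2000
s(1y) = (1/(1941/2000) − 1)/(1) = 59/1941 ≈ 3.0397%

step 1 [0.5y] zero: DF = P = 9907/10000 ≈ 0.990700
step 2 [1y] swap r/2=295/19612: DF=(1 − 295/19612·(0.990700))/(1+295/19612) = 1941/2000 ≈ 0.970500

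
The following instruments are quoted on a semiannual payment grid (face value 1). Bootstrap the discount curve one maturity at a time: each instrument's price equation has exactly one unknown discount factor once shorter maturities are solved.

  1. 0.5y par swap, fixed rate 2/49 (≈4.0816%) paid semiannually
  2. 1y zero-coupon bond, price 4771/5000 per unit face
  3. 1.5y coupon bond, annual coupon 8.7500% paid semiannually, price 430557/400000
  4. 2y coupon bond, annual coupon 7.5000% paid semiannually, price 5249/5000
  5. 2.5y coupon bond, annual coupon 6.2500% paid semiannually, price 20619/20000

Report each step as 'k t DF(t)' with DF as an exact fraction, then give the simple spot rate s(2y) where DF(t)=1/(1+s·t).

step 1 [0.5y] swap r/2=1/49: DF=(1 − 1/49·(0))/(1+1/49) = 49/50 ≈ 0.980000
step 2 [1y] zero: DF = P = 4771/5000 ≈ 0.954200
step 3 [1.5y] bond c/2=7/160: DF=(430557/400000 − 7/160·(0.980000+0.954200))/(1+7/160) = 4751/5000 ≈ 0.950200
step 4 [2y] bond c/2=3/80: DF=(5249/5000 − 3/80·(0.980000+0.954200+0.950200))/(1+3/80) = 2269/2500 ≈ 0.907600
step 5 [2.5y] bond c/2=1/32: DF=(20619/20000 − 1/32·(0.980000+0.954200+0.950200+0.907600))/(1+1/32) = 553/625 ≈ 0.884800

1 1/2 49/50
2 1 4771/5000
3 3/2 4751/5000
4 2 2269/2500
5 5/2 553/625
s(2y) = (1/(2269/2500) − 1)/(2) = 231/4538 ≈ 5.0903%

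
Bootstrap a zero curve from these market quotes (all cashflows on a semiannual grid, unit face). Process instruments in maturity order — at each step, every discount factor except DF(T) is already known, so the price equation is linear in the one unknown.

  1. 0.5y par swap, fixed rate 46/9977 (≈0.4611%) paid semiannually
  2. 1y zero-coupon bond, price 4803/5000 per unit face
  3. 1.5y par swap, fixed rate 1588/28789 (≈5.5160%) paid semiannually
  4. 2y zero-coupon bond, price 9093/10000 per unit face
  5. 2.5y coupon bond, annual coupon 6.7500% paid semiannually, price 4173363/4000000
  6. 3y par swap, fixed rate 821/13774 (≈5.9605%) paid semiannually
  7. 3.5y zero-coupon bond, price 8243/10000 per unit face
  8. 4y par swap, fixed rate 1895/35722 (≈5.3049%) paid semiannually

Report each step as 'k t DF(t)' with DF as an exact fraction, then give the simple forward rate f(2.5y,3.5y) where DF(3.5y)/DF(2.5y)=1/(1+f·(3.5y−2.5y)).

1 1/2 9977/10000
2 1 4803/5000
3 3/2 4603/5000
4 2 9093/10000
5 5/2 1107/1250
6 3 4179/5000
7 7/2 8243/10000
8 4 1621/2000
f(2.5y,3.5y) = ((1107/1250)/(8243/10000) − 1)/(1) = 613/8243 ≈ 7.4366%

step 1 [0.5y] swap r/2=23/9977: DF=(1 − 23/9977·(0))/(1+23/9977) = 9977/10000 ≈ 0.997700
step 2 [1y] zero: DF = P = 4803/5000 ≈ 0.960600
step 3 [1.5y] swap r/2=794/28789: DF=(1 − 794/28789·(0.997700+0.960600))/(1+794/28789) = 4603/5000 ≈ 0.920600
step 4 [2y] zero: DF = P = 9093/10000 ≈ 0.909300
step 5 [2.5y] bond c/2=27/800: DF=(4173363/4000000 − 27/800·(0.997700+0.960600+0.920600+0.909300))/(1+27/800) = 1107/1250 ≈ 0.885600
step 6 [3y] swap r/2=821/27548: DF=(1 − 821/27548·(0.997700+0.960600+0.920600+0.909300+0.885600))/(1+821/27548) = 4179/5000 ≈ 0.835800
step 7 [3.5y] zero: DF = P = 8243/10000 ≈ 0.824300
step 8 [4y] swap r/2=1895/71444: DF=(1 − 1895/71444·(0.997700+0.960600+0.920600+0.909300+0.885600+0.835800+0.824300))/(1+1895/71444) = 1621/2000 ≈ 0.810500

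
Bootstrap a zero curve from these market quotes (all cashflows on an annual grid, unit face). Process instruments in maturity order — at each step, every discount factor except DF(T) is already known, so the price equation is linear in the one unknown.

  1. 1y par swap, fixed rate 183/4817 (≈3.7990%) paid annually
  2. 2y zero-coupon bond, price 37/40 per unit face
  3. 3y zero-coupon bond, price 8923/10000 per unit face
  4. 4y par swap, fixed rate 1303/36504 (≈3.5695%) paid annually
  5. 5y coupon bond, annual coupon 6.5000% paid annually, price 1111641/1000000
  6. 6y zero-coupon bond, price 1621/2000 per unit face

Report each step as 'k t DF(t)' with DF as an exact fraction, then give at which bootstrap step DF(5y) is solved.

step 1 [1y] swap r/1=183/4817: DF=(1 − 183/4817·(0))/(1+183/4817) = 4817/5000 ≈ 0.963400
step 2 [2y] zero: DF = P = 37/40 ≈ 0.925000
step 3 [3y] zero: DF = P = 8923/10000 ≈ 0.892300
step 4 [4y] swap r/1=1303/36504: DF=(1 − 1303/36504·(0.963400+0.925000+0.892300))/(1+1303/36504) = 8697/10000 ≈ 0.869700
step 5 [5y] bond c/1=13/200: DF=(1111641/1000000 − 13/200·(0.963400+0.925000+0.892300+0.869700))/(1+13/200) = 821/1000 ≈ 0.821000
step 6 [6y] zero: DF = P = 1621/2000 ≈ 0.810500

1 1 4817/5000
2 2 37/40
3 3 8923/10000
4 4 8697/10000
5 5 821/1000
6 6 1621/2000
DF(5y) is solved at step 5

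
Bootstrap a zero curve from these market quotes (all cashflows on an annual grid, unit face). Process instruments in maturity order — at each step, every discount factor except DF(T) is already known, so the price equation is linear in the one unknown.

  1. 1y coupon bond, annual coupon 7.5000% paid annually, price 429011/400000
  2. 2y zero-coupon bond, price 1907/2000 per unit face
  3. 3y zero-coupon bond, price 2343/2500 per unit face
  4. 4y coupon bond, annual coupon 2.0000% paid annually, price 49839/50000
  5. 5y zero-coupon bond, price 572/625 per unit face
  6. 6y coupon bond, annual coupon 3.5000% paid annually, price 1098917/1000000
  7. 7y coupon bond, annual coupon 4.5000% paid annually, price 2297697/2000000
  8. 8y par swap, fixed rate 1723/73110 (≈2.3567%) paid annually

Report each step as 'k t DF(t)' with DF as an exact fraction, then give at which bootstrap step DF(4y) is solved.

step 1 [1y] bond c/1=3/40: DF=(429011/400000 − 3/40·(0))/(1+3/40) = 9977/10000 ≈ 0.997700
step 2 [2y] zero: DF = P = 1907/2000 ≈ 0.953500
step 3 [3y] zero: DF = P = 2343/2500 ≈ 0.937200
step 4 [4y] bond c/1=1/50: DF=(49839/50000 − 1/50·(0.997700+0.953500+0.937200))/(1+1/50) = 4603/5000 ≈ 0.920600
step 5 [5y] zero: DF = P = 572/625 ≈ 0.915200
step 6 [6y] bond c/1=7/200: DF=(1098917/1000000 − 7/200·(0.997700+0.953500+0.937200+0.920600+0.915200))/(1+7/200) = 451/500 ≈ 0.902000
step 7 [7y] bond c/1=9/200: DF=(2297697/2000000 − 9/200·(0.997700+0.953500+0.937200+0.920600+0.915200+0.902000))/(1+9/200) = 8571/10000 ≈ 0.857100
step 8 [8y] swap r/1=1723/73110: DF=(1 − 1723/73110·(0.997700+0.953500+0.937200+0.920600+0.915200+0.902000+0.857100))/(1+1723/73110) = 8277/10000 ≈ 0.827700

1 1 9977/10000
2 2 1907/2000
3 3 2343/2500
4 4 4603/5000
5 5 572/625
6 6 451/500
7 7 8571/10000
8 8 8277/10000
DF(4y) is solved at step 4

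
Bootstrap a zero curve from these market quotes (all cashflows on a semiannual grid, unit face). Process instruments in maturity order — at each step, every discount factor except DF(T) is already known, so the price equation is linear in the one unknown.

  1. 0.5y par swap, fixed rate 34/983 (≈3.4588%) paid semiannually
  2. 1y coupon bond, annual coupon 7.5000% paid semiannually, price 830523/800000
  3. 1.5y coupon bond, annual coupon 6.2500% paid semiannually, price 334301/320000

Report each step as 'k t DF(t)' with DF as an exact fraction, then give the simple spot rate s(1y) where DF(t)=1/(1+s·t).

1 1/2 983/1000
2 1 9651/10000
3 3/2 477/500
s(1y) = (1/(9651/10000) − 1)/(1) = 349/9651 ≈ 3.6162%

step 1 [0.5y] swap r/2=17/983: DF=(1 − 17/983·(0))/(1+17/983) = 983/1000 ≈ 0.983000
step 2 [1y] bond c/2=3/80: DF=(830523/800000 − 3/80·(0.983000))/(1+3/80) = 9651/10000 ≈ 0.965100
step 3 [1.5y] bond c/2=1/32: DF=(334301/320000 − 1/32·(0.983000+0.965100))/(1+1/32) = 477/500 ≈ 0.954000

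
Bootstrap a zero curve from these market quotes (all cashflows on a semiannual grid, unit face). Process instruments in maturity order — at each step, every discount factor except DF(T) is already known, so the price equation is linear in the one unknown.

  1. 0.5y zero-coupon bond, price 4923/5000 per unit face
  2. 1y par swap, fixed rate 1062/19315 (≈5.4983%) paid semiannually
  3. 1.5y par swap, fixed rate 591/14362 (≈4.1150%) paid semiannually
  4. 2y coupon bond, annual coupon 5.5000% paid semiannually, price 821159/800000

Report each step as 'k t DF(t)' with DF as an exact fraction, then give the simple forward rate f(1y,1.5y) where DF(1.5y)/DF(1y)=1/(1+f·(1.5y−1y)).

step 1 [0.5y] zero: DF = P = 4923/5000 ≈ 0.984600
step 2 [1y] swap r/2=531/19315: DF=(1 − 531/19315·(0.984600))/(1+531/19315) = 9469/10000 ≈ 0.946900
step 3 [1.5y] swap r/2=591/28724: DF=(1 − 591/28724·(0.984600+0.946900))/(1+591/28724) = 9409/10000 ≈ 0.940900
step 4 [2y] bond c/2=11/400: DF=(821159/800000 − 11/400·(0.984600+0.946900+0.940900))/(1+11/400) = 9221/10000 ≈ 0.922100

1 1/2 4923/5000
2 1 9469/10000
3 3/2 9409/10000
4 2 9221/10000
f(1y,1.5y) = ((9469/10000)/(9409/10000) − 1)/(1/2) = 120/9409 ≈ 1.2754%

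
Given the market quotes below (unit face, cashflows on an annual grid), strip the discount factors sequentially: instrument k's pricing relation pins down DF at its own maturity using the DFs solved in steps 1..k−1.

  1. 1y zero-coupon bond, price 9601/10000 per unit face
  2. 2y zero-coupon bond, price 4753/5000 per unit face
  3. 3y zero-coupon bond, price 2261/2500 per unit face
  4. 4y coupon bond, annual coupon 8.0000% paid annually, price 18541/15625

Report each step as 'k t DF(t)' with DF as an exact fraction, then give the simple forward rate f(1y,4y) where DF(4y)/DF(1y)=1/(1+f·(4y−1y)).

step 1 [1y] zero: DF = P = 9601/10000 ≈ 0.960100
step 2 [2y] zero: DF = P = 4753/5000 ≈ 0.950600
step 3 [3y] zero: DF = P = 2261/2500 ≈ 0.904400
step 4 [4y] bond c/1=2/25: DF=(18541/15625 − 2/25·(0.960100+0.950600+0.904400))/(1+2/25) = 4451/5000 ≈ 0.890200

1 1 9601/10000
2 2 4753/5000
3 3 2261/2500
4 4 4451/5000
f(1y,4y) = ((9601/10000)/(4451/5000) − 1)/(3) = 233/8902 ≈ 2.6174%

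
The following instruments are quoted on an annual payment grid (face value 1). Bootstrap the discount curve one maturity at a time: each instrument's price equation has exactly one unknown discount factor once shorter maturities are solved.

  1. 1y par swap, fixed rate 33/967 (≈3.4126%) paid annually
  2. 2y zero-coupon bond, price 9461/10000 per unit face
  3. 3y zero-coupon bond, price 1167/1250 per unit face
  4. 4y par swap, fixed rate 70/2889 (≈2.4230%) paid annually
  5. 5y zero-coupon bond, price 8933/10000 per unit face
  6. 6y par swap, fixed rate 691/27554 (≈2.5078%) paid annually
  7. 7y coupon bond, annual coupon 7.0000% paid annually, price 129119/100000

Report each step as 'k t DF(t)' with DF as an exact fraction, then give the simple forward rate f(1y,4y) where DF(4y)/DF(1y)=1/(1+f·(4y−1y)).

1 1 967/1000
2 2 9461/10000
3 3 1167/1250
4 4 909/1000
5 5 8933/10000
6 6 4309/5000
7 7 4231/5000
f(1y,4y) = ((967/1000)/(909/1000) − 1)/(3) = 58/2727 ≈ 2.1269%

step 1 [1y] swap r/1=33/967: DF=(1 − 33/967·(0))/(1+33/967) = 967/1000 ≈ 0.967000
step 2 [2y] zero: DF = P = 9461/10000 ≈ 0.946100
step 3 [3y] zero: DF = P = 1167/1250 ≈ 0.933600
step 4 [4y] swap r/1=70/2889: DF=(1 − 70/2889·(0.967000+0.946100+0.933600))/(1+70/2889) = 909/1000 ≈ 0.909000
step 5 [5y] zero: DF = P = 8933/10000 ≈ 0.893300
step 6 [6y] swap r/1=691/27554: DF=(1 − 691/27554·(0.967000+0.946100+0.933600+0.909000+0.893300))/(1+691/27554) = 4309/5000 ≈ 0.861800
step 7 [7y] bond c/1=7/100: DF=(129119/100000 − 7/100·(0.967000+0.946100+0.933600+0.909000+0.893300+0.861800))/(1+7/100) = 4231/5000 ≈ 0.846200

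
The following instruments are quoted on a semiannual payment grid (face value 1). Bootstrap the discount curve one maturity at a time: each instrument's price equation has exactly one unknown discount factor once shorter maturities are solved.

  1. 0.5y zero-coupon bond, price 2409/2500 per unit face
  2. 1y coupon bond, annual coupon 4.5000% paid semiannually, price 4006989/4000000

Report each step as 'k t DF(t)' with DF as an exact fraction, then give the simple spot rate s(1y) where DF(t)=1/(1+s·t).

step 1 [0.5y] zero: DF = P = 2409/2500 ≈ 0.963600
step 2 [1y] bond c/2=9/400: DF=(4006989/4000000 − 9/400·(0.963600))/(1+9/400) = 1917/2000 ≈ 0.958500

1 1/2 2409/2500
2 1 1917/2000
s(1y) = (1/(1917/2000) − 1)/(1) = 83/1917 ≈ 4.3297%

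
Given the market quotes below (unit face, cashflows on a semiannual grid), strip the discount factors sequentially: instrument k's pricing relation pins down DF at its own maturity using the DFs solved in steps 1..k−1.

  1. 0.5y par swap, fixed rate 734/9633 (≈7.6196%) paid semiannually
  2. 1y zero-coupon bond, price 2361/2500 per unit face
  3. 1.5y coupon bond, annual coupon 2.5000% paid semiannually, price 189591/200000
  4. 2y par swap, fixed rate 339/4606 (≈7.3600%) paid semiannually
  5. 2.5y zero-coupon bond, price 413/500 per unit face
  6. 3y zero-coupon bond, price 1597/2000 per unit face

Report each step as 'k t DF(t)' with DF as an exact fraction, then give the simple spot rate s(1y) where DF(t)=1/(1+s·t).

1 1/2 9633/10000
2 1 2361/2500
3 3/2 9127/10000
4 2 2161/2500
5 5/2 413/500
6 3 1597/2000
s(1y) = (1/(2361/2500) − 1)/(1) = 139/2361 ≈ 5.8873%

step 1 [0.5y] swap r/2=367/9633: DF=(1 − 367/9633·(0))/(1+367/9633) = 9633/10000 ≈ 0.963300
step 2 [1y] zero: DF = P = 2361/2500 ≈ 0.944400
step 3 [1.5y] bond c/2=1/80: DF=(189591/200000 − 1/80·(0.963300+0.944400))/(1+1/80) = 9127/10000 ≈ 0.912700
step 4 [2y] swap r/2=339/9212: DF=(1 − 339/9212·(0.963300+0.944400+0.912700))/(1+339/9212) = 2161/2500 ≈ 0.864400
step 5 [2.5y] zero: DF = P = 413/500 ≈ 0.826000
step 6 [3y] zero: DF = P = 1597/2000 ≈ 0.798500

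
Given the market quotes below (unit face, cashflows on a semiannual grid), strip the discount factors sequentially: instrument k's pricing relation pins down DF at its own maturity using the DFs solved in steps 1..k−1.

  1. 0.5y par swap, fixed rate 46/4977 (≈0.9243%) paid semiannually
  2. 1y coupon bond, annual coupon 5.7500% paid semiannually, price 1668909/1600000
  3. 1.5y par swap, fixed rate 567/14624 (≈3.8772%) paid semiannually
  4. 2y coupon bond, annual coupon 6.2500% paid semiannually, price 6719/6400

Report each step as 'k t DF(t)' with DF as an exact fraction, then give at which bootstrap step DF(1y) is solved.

step 1 [0.5y] swap r/2=23/4977: DF=(1 − 23/4977·(0))/(1+23/4977) = 4977/5000 ≈ 0.995400
step 2 [1y] bond c/2=23/800: DF=(1668909/1600000 − 23/800·(0.995400))/(1+23/800) = 9861/10000 ≈ 0.986100
step 3 [1.5y] swap r/2=567/29248: DF=(1 − 567/29248·(0.995400+0.986100))/(1+567/29248) = 9433/10000 ≈ 0.943300
step 4 [2y] bond c/2=1/32: DF=(6719/6400 − 1/32·(0.995400+0.986100+0.943300))/(1+1/32) = 4647/5000 ≈ 0.929400

1 1/2 4977/5000
2 1 9861/10000
3 3/2 9433/10000
4 2 4647/5000
DF(1y) is solved at step 2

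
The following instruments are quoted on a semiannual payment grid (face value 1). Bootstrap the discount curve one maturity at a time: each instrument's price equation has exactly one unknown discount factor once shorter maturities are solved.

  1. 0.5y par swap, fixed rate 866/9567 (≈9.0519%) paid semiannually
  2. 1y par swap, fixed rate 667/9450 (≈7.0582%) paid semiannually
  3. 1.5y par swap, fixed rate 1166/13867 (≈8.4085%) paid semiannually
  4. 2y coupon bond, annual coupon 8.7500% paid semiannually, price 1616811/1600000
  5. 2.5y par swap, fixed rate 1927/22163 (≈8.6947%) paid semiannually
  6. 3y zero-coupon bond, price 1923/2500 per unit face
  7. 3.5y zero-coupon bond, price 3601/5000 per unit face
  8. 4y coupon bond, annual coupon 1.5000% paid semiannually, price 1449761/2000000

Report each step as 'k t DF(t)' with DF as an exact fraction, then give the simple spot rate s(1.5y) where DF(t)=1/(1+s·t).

step 1 [0.5y] swap r/2=433/9567: DF=(1 − 433/9567·(0))/(1+433/9567) = 9567/10000 ≈ 0.956700
step 2 [1y] swap r/2=667/18900: DF=(1 − 667/18900·(0.956700))/(1+667/18900) = 9333/10000 ≈ 0.933300
step 3 [1.5y] swap r/2=583/13867: DF=(1 − 583/13867·(0.956700+0.933300))/(1+583/13867) = 4417/5000 ≈ 0.883400
step 4 [2y] bond c/2=7/160: DF=(1616811/1600000 − 7/160·(0.956700+0.933300+0.883400))/(1+7/160) = 8519/10000 ≈ 0.851900
step 5 [2.5y] swap r/2=1927/44326: DF=(1 − 1927/44326·(0.956700+0.933300+0.883400+0.851900))/(1+1927/44326) = 8073/10000 ≈ 0.807300
step 6 [3y] zero: DF = P = 1923/2500 ≈ 0.769200
step 7 [3.5y] zero: DF = P = 3601/5000 ≈ 0.720200
step 8 [4y] bond c/2=3/400: DF=(1449761/2000000 − 3/400·(0.956700+0.933300+0.883400+0.851900+0.807300+0.769200+0.720200))/(1+3/400) = 3377/5000 ≈ 0.675400

1 1/2 9567/10000
2 1 9333/10000
3 3/2 4417/5000
4 2 8519/10000
5 5/2 8073/10000
6 3 1923/2500
7 7/2 3601/5000
8 4 3377/5000
s(1.5y) = (1/(4417/5000) − 1)/(3/2) = 1166/13251 ≈ 8.7993%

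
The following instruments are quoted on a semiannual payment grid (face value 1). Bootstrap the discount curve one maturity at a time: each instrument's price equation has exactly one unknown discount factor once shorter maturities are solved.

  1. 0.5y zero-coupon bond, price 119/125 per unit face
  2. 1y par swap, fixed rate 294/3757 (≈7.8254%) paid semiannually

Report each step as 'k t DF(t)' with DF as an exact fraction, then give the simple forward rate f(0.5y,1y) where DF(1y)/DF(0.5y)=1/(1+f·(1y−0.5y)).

1 1/2 119/125
2 1 1853/2000
f(0.5y,1y) = ((119/125)/(1853/2000) − 1)/(1/2) = 6/109 ≈ 5.5046%

step 1 [0.5y] zero: DF = P = 119/125 ≈ 0.952000
step 2 [1y] swap r/2=147/3757: DF=(1 − 147/3757·(0.952000))/(1+147/3757) = 1853/2000 ≈ 0.926500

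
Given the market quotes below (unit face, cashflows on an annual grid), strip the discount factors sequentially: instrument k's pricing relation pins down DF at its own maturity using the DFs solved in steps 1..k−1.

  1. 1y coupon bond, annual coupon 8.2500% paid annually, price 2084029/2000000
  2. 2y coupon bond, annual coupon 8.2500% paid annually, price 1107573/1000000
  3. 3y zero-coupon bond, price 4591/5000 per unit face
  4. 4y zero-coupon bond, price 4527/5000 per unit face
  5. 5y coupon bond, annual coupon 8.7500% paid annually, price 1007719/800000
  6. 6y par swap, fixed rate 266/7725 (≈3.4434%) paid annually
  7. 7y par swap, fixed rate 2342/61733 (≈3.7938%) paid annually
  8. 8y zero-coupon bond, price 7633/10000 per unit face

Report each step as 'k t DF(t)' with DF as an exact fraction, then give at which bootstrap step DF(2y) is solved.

1 1 4813/5000
2 2 4749/5000
3 3 4591/5000
4 4 4527/5000
5 5 8577/10000
6 6 4069/5000
7 7 3829/5000
8 8 7633/10000
DF(2y) is solved at step 2

step 1 [1y] bond c/1=33/400: DF=(2084029/2000000 − 33/400·(0))/(1+33/400) = 4813/5000 ≈ 0.962600
step 2 [2y] bond c/1=33/400: DF=(1107573/1000000 − 33/400·(0.962600))/(1+33/400) = 4749/5000 ≈ 0.949800
step 3 [3y] zero: DF = P = 4591/5000 ≈ 0.918200
step 4 [4y] zero: DF = P = 4527/5000 ≈ 0.905400
step 5 [5y] bond c/1=7/80: DF=(1007719/800000 − 7/80·(0.962600+0.949800+0.918200+0.905400))/(1+7/80) = 8577/10000 ≈ 0.857700
step 6 [6y] swap r/1=266/7725: DF=(1 − 266/7725·(0.962600+0.949800+0.918200+0.905400+0.857700))/(1+266/7725) = 4069/5000 ≈ 0.813800
step 7 [7y] swap r/1=2342/61733: DF=(1 − 2342/61733·(0.962600+0.949800+0.918200+0.905400+0.857700+0.813800))/(1+2342/61733) = 3829/5000 ≈ 0.765800
step 8 [8y] zero: DF = P = 7633/10000 ≈ 0.763300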